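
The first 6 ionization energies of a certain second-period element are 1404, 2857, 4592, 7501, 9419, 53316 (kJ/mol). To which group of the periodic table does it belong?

Group 15

Look for the largest jump between consecutive ionization energies: IE6/IE5 ≈ 5.7, far larger than any earlier ratio.
That jump marks the point where a core electron is being removed. So the atom has 5 valence electrons.
A main-group element with 5 valence electrons is in group 15.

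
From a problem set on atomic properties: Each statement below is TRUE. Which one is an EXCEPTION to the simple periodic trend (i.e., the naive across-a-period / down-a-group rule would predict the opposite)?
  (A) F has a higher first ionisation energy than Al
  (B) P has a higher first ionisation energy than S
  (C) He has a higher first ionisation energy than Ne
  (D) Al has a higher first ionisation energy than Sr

(B)

The general trend: first ionisation energy increases across a period and decreases down a group.
(A) F (period 2, group 17) vs Al (period 3, group 13): the stated order agrees with the simple trend.
(B) P (period 3, group 15) vs S (period 3, group 16): the stated order contradicts the simple trend.
(C) He (period 1, group 18) vs Ne (period 2, group 18): the stated order agrees with the simple trend.
(D) Al (period 3, group 13) vs Sr (period 5, group 2): the stated order agrees with the simple trend.
The exception is (B): S (3p⁴) ionizes more easily than half-filled P (3p³) because the paired 3p electron in S is pushed out by e⁻–e⁻ repulsion.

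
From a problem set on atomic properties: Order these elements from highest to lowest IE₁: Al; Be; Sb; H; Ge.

H is in period 1, group 1; Be is in period 2, group 2; Al is in period 3, group 13; Ge is in period 4, group 14; Sb is in period 5, group 15.
First ionization energy rises across a period (greater Z_eff holds electrons more tightly) and falls down a group (valence electrons are farther from the nucleus).
These sit on a diagonal, where the across-period and down-group effects partly cancel.
Ge > Al: the two effects oppose for this pair; the across-period effect wins (762 vs 578 kJ/mol).
Sb > Ge: the two effects oppose for this pair; the across-period effect wins (831 vs 762 kJ/mol).
Be > Sb: period and group pull opposite ways; the down-group shift dominates (900 vs 831 kJ/mol).
H > Be: period and group pull opposite ways; the down-group shift dominates (1312 vs 900 kJ/mol).
Tabulated first ionization energy (kJ/mol): H 1312, Be 900, Al 578, Ge 762, Sb 831.
So from highest to lowest: H > Be > Sb > Ge > Al.

H, Be, Sb, Ge, Al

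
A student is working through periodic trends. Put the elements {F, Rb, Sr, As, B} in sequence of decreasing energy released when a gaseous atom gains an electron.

B is in period 2, group 13; F is in period 2, group 17; As is in period 4, group 15; Rb is in period 5, group 1; Sr is in period 5, group 2.
Adding an electron releases more energy for atoms nearer the top right (short of the noble gases).
Neither a single period nor a single group — weigh both effects.
B > Sr: both effects reinforce here, so B is clearly the higher of the two.
Rb > B: this pair runs against the simple trend — see the exception note.
As > Rb: both effects reinforce here, so As is clearly the higher of the two.
F > As: both effects reinforce here, so F is clearly the higher of the two.
Note the exception: Rb has a higher electron affinity than B, contrary to the simple trend — B's ns²np¹ configuration gives only a small electron affinity — the sparsely filled np subshell binds an added electron weakly.
Note the exception: Rb has a higher electron affinity than Sr, contrary to the simple trend — adding an electron to Sr (ns²) has to open a new, higher-energy np subshell, which is unfavourable.
Tabulated electron affinity (kJ/mol): B 27, F 328, As 78, Rb 47, Sr 5.
So from highest to lowest: F > As > Rb > B > Sr.

F, As, Rb, B, Sr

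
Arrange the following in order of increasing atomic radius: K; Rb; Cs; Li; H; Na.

H < Li < Na < K < Rb < Cs

H is in period 1, group 1; Li is in period 2, group 1; Na is in period 3, group 1; K is in period 4, group 1; Rb is in period 5, group 1; Cs is in period 6, group 1.
Across a period the added protons contract the valence shell; down a group each new principal shell makes the atom larger.
All are in group 1, so atomic radius increases down the group.
So from smallest to largest: H < Li < Na < K < Rb < Cs.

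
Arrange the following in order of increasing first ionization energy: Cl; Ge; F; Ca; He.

He is in period 1, group 18; F is in period 2, group 17; Cl is in period 3, group 17; Ca is in period 4, group 2; Ge is in period 4, group 14.
Removing the outermost electron gets harder across a period and easier down a group.
Neither a single period nor a single group — weigh both effects.
Ge > Ca: both are in period 4; the period trend gives Ge the larger value.
Cl > Ge: relative to Ge, both the across-period and down-group shifts push Cl's first ionization energy up.
F > Cl: F sits above Cl in group 17, so the down-group effect alone puts F higher.
He > F: relative to F, both the across-period and down-group shifts push He's first ionization energy up.
Approximate values (kJ/mol): He 2372, F 1681, Cl 1251, Ca 590, Ge 762.
So from lowest to highest: Ca < Ge < Cl < F < He.

Ca < Ge < Cl < F < He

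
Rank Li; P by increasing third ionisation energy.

P, Li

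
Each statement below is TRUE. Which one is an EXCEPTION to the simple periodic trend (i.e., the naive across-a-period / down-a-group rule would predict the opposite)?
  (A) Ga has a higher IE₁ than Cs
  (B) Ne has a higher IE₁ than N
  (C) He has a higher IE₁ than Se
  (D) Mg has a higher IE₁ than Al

The general trend: IE₁ increases across a period and decreases down a group.
(A) Ga (period 4, group 13) vs Cs (period 6, group 1): the stated order agrees with the simple trend.
(B) Ne (period 2, group 18) vs N (period 2, group 15): the stated order agrees with the simple trend.
(C) He (period 1, group 18) vs Se (period 4, group 16): the stated order agrees with the simple trend.
(D) Mg (period 3, group 2) vs Al (period 3, group 13): the stated order contradicts the simple trend.
The exception is (D): Al's single 3p electron is easier to remove than one from Mg's filled 3s².

(D)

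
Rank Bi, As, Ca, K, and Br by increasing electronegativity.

K < Ca < Bi < As < Br

Smaller atoms with higher effective nuclear charge are more electronegative.
These span different periods and groups, so the two trends combine.
Ca > K: Ca lies to the right of K in period 4, so the across-period effect alone puts Ca higher.
Bi > Ca: period and group pull opposite ways; the across-period shift dominates (2.02 vs 1.00).
As > Bi: they share group 15; the group trend gives As the larger value.
Br > As: Br lies to the right of As in period 4, so the across-period effect alone puts Br higher.
For reference (Pauling): K 0.82, Ca 1.00, As 2.18, Br 2.96, Bi 2.02.
So from lowest to highest: K < Ca < Bi < As < Br.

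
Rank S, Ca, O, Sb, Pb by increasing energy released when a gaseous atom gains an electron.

O is in period 2, group 16; S is in period 3, group 16; Ca is in period 4, group 2; Sb is in period 5, group 15; Pb is in period 6, group 14.
Adding an electron releases more energy for atoms nearer the top right (short of the noble gases).
Here both period and group differ, so the two effects have to be weighed against each other.
Pb > Ca: the two effects oppose for this pair; the across-period effect wins (35 vs 2 kJ/mol).
Sb > Pb: relative to Pb, both the across-period and down-group shifts push Sb's electron affinity up.
O > Sb: both effects reinforce here, so O is clearly the higher of the two.
S > O: this pair runs against the simple trend — see the exception note.
Note the exception: S has a higher electron affinity than O, contrary to the simple trend — the compact 2p subshell of O repels the added electron more than S's larger 3p does.
Tabulated electron affinity (kJ/mol): O 141, S 200, Ca 2, Sb 103, Pb 35.
So from lowest to highest: Ca < Pb < Sb < O < S.

Ca < Pb < Sb < O < S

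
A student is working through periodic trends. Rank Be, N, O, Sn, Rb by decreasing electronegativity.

O > N > Sn > Be > Rb

Be is in period 2, group 2; N is in period 2, group 15; O is in period 2, group 16; Rb is in period 5, group 1; Sn is in period 5, group 14.
Electronegativity increases across a period and decreases down a group, tracking effective nuclear charge and atomic size.
Neither a single period nor a single group — weigh both effects.
Be > Rb: relative to Rb, both the across-period and down-group shifts push Be's electronegativity up.
Sn > Be: period and group pull opposite ways; the across-period shift dominates (1.96 vs 1.57).
N > Sn: both effects reinforce here, so N is clearly the higher of the two.
O > N: O lies to the right of N in period 2, so the across-period effect alone puts O higher.
Tabulated electronegativity (Pauling): Be 1.57, N 3.04, O 3.44, Rb 0.82, Sn 1.96.
So from highest to lowest: O > N > Sn > Be > Rb.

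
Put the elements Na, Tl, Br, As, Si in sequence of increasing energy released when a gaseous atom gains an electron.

Na is in period 3, group 1; Si is in period 3, group 14; As is in period 4, group 15; Br is in period 4, group 17; Tl is in period 6, group 13.
Adding an electron releases more energy for atoms nearer the top right (short of the noble gases).
These span different periods and groups, so the two trends combine.
Na > Tl: the two effects oppose for this pair; the down-group effect wins (53 vs 19 kJ/mol).
As > Na: period and group pull opposite ways; the across-period shift dominates (78 vs 53 kJ/mol).
Si > As: the two effects oppose for this pair; the down-group effect wins (134 vs 78 kJ/mol).
Br > Si: the two effects oppose for this pair; the across-period effect wins (325 vs 134 kJ/mol).
Tabulated electron affinity (kJ/mol): Na 53, Si 134, As 78, Br 325, Tl 19.
So from lowest to highest: Tl < Na < As < Si < Br.

Tl, Na, As, Si, Br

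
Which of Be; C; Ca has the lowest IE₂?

Consider each +1 ion: Be⁺ still has 1 valence electron; C⁺ still has 3 valence electrons; Ca⁺ still has 1 valence electron.
All are still removing valence electrons, so compare the +1 ions as you would atoms: IE_2 generally rises across a period (higher Z_eff) and falls down a group (larger shell), subject to the usual subshell exceptions.
Valence configurations: Be⁺ [He]2s¹, C⁺ [He]2s²2p¹, Ca⁺ [Ar]4s¹.
Approximate IE_2 values (kJ/mol): Be 1757, C 2353, Ca 1145.
Putting it together, IE_2: Ca < Be < C.

Ca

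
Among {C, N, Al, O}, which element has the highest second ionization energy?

IE_2 is the cost of taking one more electron from the +1 cation: C⁺ still has 3 valence electrons; N⁺ still has 4 valence electrons; Al⁺ still has 2 valence electrons; O⁺ still has 5 valence electrons.
All are still removing valence electrons, so compare the +1 ions as you would atoms: IE_2 generally rises across a period (higher Z_eff) and falls down a group (larger shell), subject to the usual subshell exceptions.
Valence configurations: C⁺ [He]2s²2p¹, N⁺ [He]2s²2p², Al⁺ [Ne]3s², O⁺ [He]2s²2p³.
Tabulated IE_2 (kJ/mol): C 2353, N 2856, Al 1817, O 3388.
Hence IE_2: Al < C < N < O.

O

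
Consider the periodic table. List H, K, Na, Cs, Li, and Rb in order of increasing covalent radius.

H < Li < Na < K < Rb < Cs

H is in period 1, group 1; Li is in period 2, group 1; Na is in period 3, group 1; K is in period 4, group 1; Rb is in period 5, group 1; Cs is in period 6, group 1.
Across a period the added protons contract the valence shell; down a group each new principal shell makes the atom larger.
All are in group 1, so atomic radius increases down the group.
So from smallest to largest: H < Li < Na < K < Rb < Cs.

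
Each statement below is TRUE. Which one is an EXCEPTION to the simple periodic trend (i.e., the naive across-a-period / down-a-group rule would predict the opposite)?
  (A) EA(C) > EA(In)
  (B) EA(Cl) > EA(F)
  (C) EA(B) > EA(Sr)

(B)

The general trend: electron affinity increases across a period and decreases down a group.
(A) C (period 2, group 14) vs In (period 5, group 13): the stated order agrees with the simple trend.
(B) Cl (period 3, group 17) vs F (period 2, group 17): the stated order contradicts the simple trend.
(C) B (period 2, group 13) vs Sr (period 5, group 2): the stated order agrees with the simple trend.
The exception is (B): F's small 2p subshell makes the incoming electron feel strong e⁻–e⁻ repulsion, so Cl actually releases more energy on gaining an electron.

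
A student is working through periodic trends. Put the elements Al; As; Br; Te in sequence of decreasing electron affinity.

Br, Te, As, Al

Al is in period 3, group 13; As is in period 4, group 15; Br is in period 4, group 17; Te is in period 5, group 16.
EA tends to increase across a period and decrease down a group, though the pattern is less regular than for IE or radius.
These span different periods and groups, so the two trends combine.
As > Al: period and group pull opposite ways; the across-period shift dominates (78 vs 42 kJ/mol).
Te > As: the two effects oppose for this pair; the across-period effect wins (190 vs 78 kJ/mol).
Br > Te: relative to Te, both the across-period and down-group shifts push Br's electron affinity up.
Approximate values (kJ/mol): Al 42, As 78, Br 325, Te 190.
So from highest to lowest: Br > Te > As > Al.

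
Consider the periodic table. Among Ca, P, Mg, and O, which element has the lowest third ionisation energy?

After 2 electrons have been removed, what remains? Ca²⁺ is the bare [Ar] core; P²⁺ still has 3 valence electrons; Mg²⁺ is the bare [Ne] core; O²⁺ still has 4 valence electrons.
Usually core removal costs more than valence removal, but here the competition is close: a tightly held n=2 valence electron can cost more to remove than an n=3 core electron, so the actual values have to decide it.
Valence configurations: P²⁺ [Ne]3s²3p¹, O²⁺ [He]2s²2p².
The numbers (kJ/mol): Ca 4912, P 2914, Mg 7733, O 5300.
So the third ionization energies run P < Ca < O < Mg.

P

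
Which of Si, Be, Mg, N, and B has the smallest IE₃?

After 2 electrons have been removed, what remains? Si²⁺ still has 2 valence electrons; Be²⁺ is the bare [He] core; Mg²⁺ is the bare [Ne] core; N²⁺ still has 3 valence electrons; B²⁺ still has 1 valence electron.
Pulling an electron out of a noble-gas core costs far more than removing a remaining valence electron, so Mg and Be sit at the high end of IE_3.
Valence configurations: Si²⁺ [Ne]3s², N²⁺ [He]2s²2p¹, B²⁺ [He]2s¹.
Approximate IE_3 values (kJ/mol): Si 3232, Be 14849, Mg 7733, N 4578, B 3660.
Overall IE_3 order: Si < B < N < Mg < Be.

Si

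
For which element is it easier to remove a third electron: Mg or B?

The third ionization energy removes an electron from the +2 ion. For each element: Mg²⁺ is the bare [Ne] core; B²⁺ still has 1 valence electron.
Pulling an electron out of a noble-gas core costs far more than removing a remaining valence electron, so Mg sits at the high end of IE_3.
The numbers (kJ/mol): Mg 7733, B 3660.
Hence IE_3: B < Mg.

B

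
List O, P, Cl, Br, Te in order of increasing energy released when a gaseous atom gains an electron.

P, O, Te, Br, Cl

O is in period 2, group 16; P is in period 3, group 15; Cl is in period 3, group 17; Br is in period 4, group 17; Te is in period 5, group 16.
Adding an electron releases more energy for atoms nearer the top right (short of the noble gases).
Here both period and group differ, so the two effects have to be weighed against each other.
O > P: both effects reinforce here, so O is clearly the higher of the two.
Te > O: this pair runs against the simple trend — see the exception note.
Br > Te: relative to Te, both the across-period and down-group shifts push Br's electron affinity up.
Cl > Br: Cl sits above Br in group 17, so the down-group effect alone puts Cl higher.
Note the exception: Te has a higher electron affinity than O, contrary to the simple trend — O's compact 2p subshell gives strong electron–electron repulsion on the added electron.
Approximate values (kJ/mol): O 141, P 72, Cl 349, Br 325, Te 190.
So from lowest to highest: P < O < Te < Br < Cl.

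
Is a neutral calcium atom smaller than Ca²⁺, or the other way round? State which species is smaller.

Ca²⁺

Forming Ca²⁺ removes 2 electrons from Ca. Fewer electrons for the same nuclear charge means less shielding and a higher Z_eff on the remaining electrons, and for main-group metals the entire outer shell is lost.
A cation is smaller than its parent atom: Ca²⁺ < Ca.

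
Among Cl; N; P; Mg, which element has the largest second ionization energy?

IE_2 is the cost of taking one more electron from the +1 cation: Cl⁺ still has 6 valence electrons; N⁺ still has 4 valence electrons; P⁺ still has 4 valence electrons; Mg⁺ still has 1 valence electron.
All are still removing valence electrons, so compare the +1 ions as you would atoms: IE_2 generally rises across a period (higher Z_eff) and falls down a group (larger shell), subject to the usual subshell exceptions.
Valence configurations: Cl⁺ [Ne]3s²3p⁴, N⁺ [He]2s²2p², P⁺ [Ne]3s²3p², Mg⁺ [Ne]3s¹.
Approximate IE_2 values (kJ/mol): Cl 2298, N 2856, P 1907, Mg 1451.
Hence IE_2: Mg < P < Cl < N.

N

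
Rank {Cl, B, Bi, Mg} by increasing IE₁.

Bi < Mg < B < Cl

B is in period 2, group 13; Mg is in period 3, group 2; Cl is in period 3, group 17; Bi is in period 6, group 15.
IE₁ increases left→right with effective nuclear charge and decreases top→bottom as the valence shell moves farther out.
Here both period and group differ, so the two effects have to be weighed against each other.
Mg > Bi: period and group pull opposite ways; the down-group shift dominates (738 vs 703 kJ/mol).
B > Mg: relative to Mg, both the across-period and down-group shifts push B's first ionization energy up.
Cl > B: period and group pull opposite ways; the across-period shift dominates (1251 vs 801 kJ/mol).
For reference (kJ/mol): B 801, Mg 738, Cl 1251, Bi 703.
So from lowest to highest: Bi < Mg < B < Cl.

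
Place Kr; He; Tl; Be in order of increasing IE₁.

Tl < Be < Kr < He

Removing the outermost electron gets harder across a period and easier down a group.
Here both period and group differ, so the two effects have to be weighed against each other.
Be > Tl: period and group pull opposite ways; the down-group shift dominates (900 vs 589 kJ/mol).
Kr > Be: period and group pull opposite ways; the across-period shift dominates (1351 vs 900 kJ/mol).
He > Kr: they share group 18; the group trend gives He the larger value.
Tabulated first ionization energy (kJ/mol): He 2372, Be 900, Kr 1351, Tl 589.
So from lowest to highest: Tl < Be < Kr < He.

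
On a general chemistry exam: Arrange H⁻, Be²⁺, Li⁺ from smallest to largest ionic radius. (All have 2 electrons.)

Be²⁺ < Li⁺ < H⁻

All of these have 2 electrons, so size is governed by nuclear charge alone: the more protons, the stronger the pull on the same electron cloud, and the smaller the ion.
Nuclear charges: Be²⁺ (Z=4), Li⁺ (Z=3), H⁻ (Z=1).
Smallest to largest: Be²⁺ < Li⁺ < H⁻.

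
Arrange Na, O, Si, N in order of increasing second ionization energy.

Si < N < O < Na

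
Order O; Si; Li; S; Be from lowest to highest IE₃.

Si, S, O, Li, Be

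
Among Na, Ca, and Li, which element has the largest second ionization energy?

Consider each +1 ion: Na⁺ is the bare [Ne] core; Ca⁺ still has 1 valence electron; Li⁺ is the bare [He] core.
Core electrons are held far more tightly than valence electrons, so Na and Li top the IE_2 order.
The numbers (kJ/mol): Na 4562, Ca 1145, Li 7298.
So the second ionization energies run Ca < Na < Li.

Li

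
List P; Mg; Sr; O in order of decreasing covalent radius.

Sr, Mg, P, O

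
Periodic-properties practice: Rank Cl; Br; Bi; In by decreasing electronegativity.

Cl is in period 3, group 17; Br is in period 4, group 17; In is in period 5, group 13; Bi is in period 6, group 15.
Atoms toward the upper right of the periodic table pull bonding electrons most strongly.
Here both period and group differ, so the two effects have to be weighed against each other.
Bi > In: period and group pull opposite ways; the across-period shift dominates (2.02 vs 1.78).
Br > Bi: relative to Bi, both the across-period and down-group shifts push Br's electronegativity up.
Cl > Br: Cl sits above Br in group 17, so the down-group effect alone puts Cl higher.
Tabulated electronegativity (Pauling): Cl 3.16, Br 2.96, In 1.78, Bi 2.02.
So from highest to lowest: Cl > Br > Bi > In.

Cl > Br > Bi > In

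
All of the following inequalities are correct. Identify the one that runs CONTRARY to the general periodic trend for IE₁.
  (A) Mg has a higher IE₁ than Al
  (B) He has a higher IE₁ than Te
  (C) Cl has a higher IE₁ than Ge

(A)

The general trend: IE₁ increases across a period and decreases down a group.
(A) Mg (period 3, group 2) vs Al (period 3, group 13): the stated order contradicts the simple trend.
(B) He (period 1, group 18) vs Te (period 5, group 16): the stated order agrees with the simple trend.
(C) Cl (period 3, group 17) vs Ge (period 4, group 14): the stated order agrees with the simple trend.
The exception is (A): Al's single 3p electron is easier to remove than one from Mg's filled 3s².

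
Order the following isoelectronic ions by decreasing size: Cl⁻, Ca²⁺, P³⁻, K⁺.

P³⁻ > Cl⁻ > K⁺ > Ca²⁺

All of these have 18 electrons, so size is governed by nuclear charge alone: the more protons, the stronger the pull on the same electron cloud, and the smaller the ion.
Nuclear charges: Ca²⁺ (Z=20), K⁺ (Z=19), Cl⁻ (Z=17), P³⁻ (Z=15).
Largest to smallest: P³⁻ > Cl⁻ > K⁺ > Ca²⁺.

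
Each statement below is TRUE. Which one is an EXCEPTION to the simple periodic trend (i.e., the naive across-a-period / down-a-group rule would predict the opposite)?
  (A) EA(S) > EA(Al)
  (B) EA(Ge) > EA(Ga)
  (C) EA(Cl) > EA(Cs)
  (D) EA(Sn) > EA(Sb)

(D)

The general trend: electron affinity increases across a period and decreases down a group.
(A) S (period 3, group 16) vs Al (period 3, group 13): the stated order agrees with the simple trend.
(B) Ge (period 4, group 14) vs Ga (period 4, group 13): the stated order agrees with the simple trend.
(C) Cl (period 3, group 17) vs Cs (period 6, group 1): the stated order agrees with the simple trend.
(D) Sn (period 5, group 14) vs Sb (period 5, group 15): the stated order contradicts the simple trend.
The exception is (D): adding an electron to Sb's half-filled 5p³ is unfavourable, so Sn has the more exothermic EA.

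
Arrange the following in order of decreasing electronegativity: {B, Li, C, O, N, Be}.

O > N > C > B > Be > Li

EN rises left→right (higher Z_eff, smaller atoms) and falls top→bottom (larger, more shielded atoms).
All lie in period 2, so electronegativity increases left to right.
So from highest to lowest: O > N > C > B > Be > Li.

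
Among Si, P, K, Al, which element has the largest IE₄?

Al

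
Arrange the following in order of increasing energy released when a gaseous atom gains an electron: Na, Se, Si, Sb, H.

Na < H < Sb < Si < Se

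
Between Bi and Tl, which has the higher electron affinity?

Tl is in period 6, group 13; Bi is in period 6, group 15.
EA tends to increase across a period and decrease down a group, though the pattern is less regular than for IE or radius.
All lie in period 6, so electron affinity increases left to right.
So Bi has the higher electron affinity (Bi > Tl).

Bi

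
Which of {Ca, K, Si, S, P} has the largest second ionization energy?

K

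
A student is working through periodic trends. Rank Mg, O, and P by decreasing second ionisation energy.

After 1 electron has been removed, what remains? Mg⁺ still has 1 valence electron; O⁺ still has 5 valence electrons; P⁺ still has 4 valence electrons.
All are still removing valence electrons, so compare the +1 ions as you would atoms: IE_2 generally rises across a period (higher Z_eff) and falls down a group (larger shell), subject to the usual subshell exceptions.
Valence configurations: Mg⁺ [Ne]3s¹, O⁺ [He]2s²2p³, P⁺ [Ne]3s²3p².
Tabulated IE_2 (kJ/mol): Mg 1451, O 3388, P 1907.
So the second ionization energies run Mg < P < O.

O > P > Mg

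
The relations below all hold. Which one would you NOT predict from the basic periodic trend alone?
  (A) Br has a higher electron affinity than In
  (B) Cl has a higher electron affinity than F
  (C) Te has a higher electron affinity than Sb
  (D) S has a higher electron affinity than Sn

The general trend: electron affinity increases across a period and decreases down a group.
(A) Br (period 4, group 17) vs In (period 5, group 13): the stated order agrees with the simple trend.
(B) Cl (period 3, group 17) vs F (period 2, group 17): the stated order contradicts the simple trend.
(C) Te (period 5, group 16) vs Sb (period 5, group 15): the stated order agrees with the simple trend.
(D) S (period 3, group 16) vs Sn (period 5, group 14): the stated order agrees with the simple trend.
The exception is (B): F's small 2p subshell makes the incoming electron feel strong e⁻–e⁻ repulsion, so Cl actually releases more energy on gaining an electron.

(B)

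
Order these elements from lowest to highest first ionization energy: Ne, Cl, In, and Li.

First ionization energy rises across a period (greater Z_eff holds electrons more tightly) and falls down a group (valence electrons are farther from the nucleus).
These span different periods and groups, so the two trends combine.
In > Li: the two effects oppose for this pair; the across-period effect wins (558 vs 520 kJ/mol).
Cl > In: both effects reinforce here, so Cl is clearly the higher of the two.
Ne > Cl: both effects reinforce here, so Ne is clearly the higher of the two.
Tabulated first ionization energy (kJ/mol): Li 520, Ne 2081, Cl 1251, In 558.
So from lowest to highest: Li < In < Cl < Ne.

Li < In < Cl < Ne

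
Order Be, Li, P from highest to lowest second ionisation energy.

Consider each +1 ion: Be⁺ still has 1 valence electron; Li⁺ is the bare [He] core; P⁺ still has 4 valence electrons.
Breaking into a closed-shell core is much more expensive than removing a leftover valence electron — Li has the largest IE_2 here.
Valence configurations: Be⁺ [He]2s¹, P⁺ [Ne]3s²3p².
Approximate IE_2 values (kJ/mol): Be 1757, Li 7298, P 1907.
Overall IE_2 order: Be < P < Li.

Li > P > Be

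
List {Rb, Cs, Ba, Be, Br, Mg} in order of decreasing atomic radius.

Be is in period 2, group 2; Mg is in period 3, group 2; Br is in period 4, group 17; Rb is in period 5, group 1; Cs is in period 6, group 1; Ba is in period 6, group 2.
Radius decreases left→right (rising Z_eff, same n) and increases top→bottom (higher n).
Neither a single period nor a single group — weigh both effects.
Br > Be: the two effects oppose for this pair; the down-group effect wins (114 vs 102 pm).
Mg > Br: period and group pull opposite ways; the across-period shift dominates (139 vs 114 pm).
Ba > Mg: Ba sits below Mg in group 2, so the down-group effect alone puts Ba larger.
Rb > Ba: the two effects oppose for this pair; the across-period effect wins (210 vs 196 pm).
Cs > Rb: they share group 1; the group trend gives Cs the larger value.
Approximate values (pm): Be 102, Mg 139, Br 114, Rb 210, Cs 232, Ba 196.
So from largest to smallest: Cs > Rb > Ba > Mg > Br > Be.

Cs, Rb, Ba, Mg, Br, Be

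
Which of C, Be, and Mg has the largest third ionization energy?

Be

The third ionization energy removes an electron from the +2 ion. For each element: C²⁺ still has 2 valence electrons; Be²⁺ is the bare [He] core; Mg²⁺ is the bare [Ne] core.
Core electrons are held far more tightly than valence electrons, so Mg and Be top the IE_3 order.
Tabulated IE_3 (kJ/mol): C 4620, Be 14849, Mg 7733.
Hence IE_3: C < Mg < Be.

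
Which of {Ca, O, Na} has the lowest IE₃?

Ca

Consider each +2 ion: Ca²⁺ is the bare [Ar] core; O²⁺ still has 4 valence electrons; Na²⁺ is already 1 electron into the core.
Usually core removal costs more than valence removal, but here the competition is close: a tightly held n=2 valence electron can cost more to remove than an n=3 core electron, so the actual values have to decide it.
Tabulated IE_3 (kJ/mol): Ca 4912, O 5300, Na 6910.
Putting it together, IE_3: Ca < O < Na.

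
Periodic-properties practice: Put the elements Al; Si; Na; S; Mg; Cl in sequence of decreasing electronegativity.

Na is in period 3, group 1; Mg is in period 3, group 2; Al is in period 3, group 13; Si is in period 3, group 14; S is in period 3, group 16; Cl is in period 3, group 17.
EN rises left→right (higher Z_eff, smaller atoms) and falls top→bottom (larger, more shielded atoms).
All lie in period 3, so electronegativity increases left to right.
So from highest to lowest: Cl > S > Si > Al > Mg > Na.

Cl, S, Si, Al, Mg, Na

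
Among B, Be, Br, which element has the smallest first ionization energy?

B

Be is in period 2, group 2; B is in period 2, group 13; Br is in period 4, group 17.
Across a period the outer electron is held more tightly (higher IE₁); down a group it sits in a higher shell, more shielded, and comes off more easily.
These span different periods and groups, so the two trends combine.
Be > B: this pair runs against the simple trend — see the exception note.
Br > Be: period and group pull opposite ways; the across-period shift dominates (1140 vs 900 kJ/mol).
Note the exception: Be has a higher first ionization energy than B, contrary to the simple trend — removing B's lone 2p electron is easier than breaking Be's filled 2s².
For reference (kJ/mol): Be 900, B 801, Br 1140.
The smallest first ionization energy among these belongs to B.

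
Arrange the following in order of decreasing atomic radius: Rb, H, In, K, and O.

H is in period 1, group 1; O is in period 2, group 16; K is in period 4, group 1; Rb is in period 5, group 1; In is in period 5, group 13.
Across a period the added protons contract the valence shell; down a group each new principal shell makes the atom larger.
These span different periods and groups, so the two trends combine.
O > H: period and group pull opposite ways; the down-group shift dominates (63 vs 32 pm).
In > O: both effects reinforce here, so In is clearly the larger of the two.
K > In: the two effects oppose for this pair; the across-period effect wins (196 vs 142 pm).
Rb > K: they share group 1; the group trend gives Rb the larger value.
Approximate values (pm): H 32, O 63, K 196, Rb 210, In 142.
So from largest to smallest: Rb > K > In > O > H.

Rb > K > In > O > H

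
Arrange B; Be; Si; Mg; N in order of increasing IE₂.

After 1 electron has been removed, what remains? B⁺ still has 2 valence electrons; Be⁺ still has 1 valence electron; Si⁺ still has 3 valence electrons; Mg⁺ still has 1 valence electron; N⁺ still has 4 valence electrons.
All are still removing valence electrons, so compare the +1 ions as you would atoms: IE_2 generally rises across a period (higher Z_eff) and falls down a group (larger shell), subject to the usual subshell exceptions.
Valence configurations: B⁺ [He]2s², Be⁺ [He]2s¹, Si⁺ [Ne]3s²3p¹, Mg⁺ [Ne]3s¹, N⁺ [He]2s²2p².
Approximate IE_2 values (kJ/mol): B 2427, Be 1757, Si 1577, Mg 1451, N 2856.
Overall IE_2 order: Mg < Si < Be < B < N.

Mg, Si, Be, B, N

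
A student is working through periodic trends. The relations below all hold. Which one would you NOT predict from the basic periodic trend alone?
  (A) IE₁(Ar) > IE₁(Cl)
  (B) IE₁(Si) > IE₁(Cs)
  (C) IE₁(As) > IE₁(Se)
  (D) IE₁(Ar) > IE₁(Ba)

(C)

The general trend: first ionization energy increases across a period and decreases down a group.
(A) Ar (period 3, group 18) vs Cl (period 3, group 17): the stated order agrees with the simple trend.
(B) Si (period 3, group 14) vs Cs (period 6, group 1): the stated order agrees with the simple trend.
(C) As (period 4, group 15) vs Se (period 4, group 16): the stated order contradicts the simple trend.
(D) Ar (period 3, group 18) vs Ba (period 6, group 2): the stated order agrees with the simple trend.
The exception is (C): Se (4p⁴) ionizes more easily than half-filled As (4p³).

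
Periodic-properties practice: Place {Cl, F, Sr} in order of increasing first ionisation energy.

Sr, Cl, F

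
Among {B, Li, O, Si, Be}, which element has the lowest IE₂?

The second ionization energy removes an electron from the +1 ion. For each element: B⁺ still has 2 valence electrons; Li⁺ is the bare [He] core; O⁺ still has 5 valence electrons; Si⁺ still has 3 valence electrons; Be⁺ still has 1 valence electron.
Pulling an electron out of a noble-gas core costs far more than removing a remaining valence electron, so Li sits at the high end of IE_2.
Valence configurations: B⁺ [He]2s², O⁺ [He]2s²2p³, Si⁺ [Ne]3s²3p¹, Be⁺ [He]2s¹.
Approximate IE_2 values (kJ/mol): B 2427, Li 7298, O 3388, Si 1577, Be 1757.
Overall IE_2 order: Si < Be < B < O < Li.

Si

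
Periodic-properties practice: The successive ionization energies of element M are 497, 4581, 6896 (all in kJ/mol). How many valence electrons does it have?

Look for the largest jump between consecutive ionization energies: IE2/IE1 ≈ 9.2, far larger than any earlier ratio.
That jump marks the point where a core electron is being removed. So the atom has 1 valence electron.

1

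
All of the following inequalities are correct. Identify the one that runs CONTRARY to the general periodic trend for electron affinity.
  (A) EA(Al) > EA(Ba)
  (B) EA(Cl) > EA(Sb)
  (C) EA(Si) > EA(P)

(C)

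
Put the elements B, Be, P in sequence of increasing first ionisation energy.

B, Be, P

Be is in period 2, group 2; B is in period 2, group 13; P is in period 3, group 15.
Across a period the outer electron is held more tightly (higher IE₁); down a group it sits in a higher shell, more shielded, and comes off more easily.
These span different periods and groups, so the two trends combine.
Be > B: this pair runs against the simple trend — see the exception note.
P > Be: the two effects oppose for this pair; the across-period effect wins (1012 vs 900 kJ/mol).
Note the exception: Be has a higher first ionization energy than B, contrary to the simple trend — removing B's lone 2p electron is easier than breaking Be's filled 2s².
Tabulated first ionization energy (kJ/mol): Be 900, B 801, P 1012.
So from lowest to highest: B < Be < P.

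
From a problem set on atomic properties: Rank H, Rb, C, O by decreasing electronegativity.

H is in period 1, group 1; C is in period 2, group 14; O is in period 2, group 16; Rb is in period 5, group 1.
Electronegativity increases across a period and decreases down a group, tracking effective nuclear charge and atomic size.
These span different periods and groups, so the two trends combine.
H > Rb: H sits above Rb in group 1, so the down-group effect alone puts H higher.
C > H: period and group pull opposite ways; the across-period shift dominates (2.55 vs 2.20).
O > C: both are in period 2; the period trend gives O the larger value.
For reference (Pauling): H 2.20, C 2.55, O 3.44, Rb 0.82.
So from highest to lowest: O > C > H > Rb.

O > C > H > Rb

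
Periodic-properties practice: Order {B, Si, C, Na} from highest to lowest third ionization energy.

Na, C, B, Si

After 2 electrons have been removed, what remains? B²⁺ still has 1 valence electron; Si²⁺ still has 2 valence electrons; C²⁺ still has 2 valence electrons; Na²⁺ is already 1 electron into the core.
Breaking into a closed-shell core is much more expensive than removing a leftover valence electron — Na has the largest IE_3 here.
Valence configurations: B²⁺ [He]2s¹, Si²⁺ [Ne]3s², C²⁺ [He]2s².
The numbers (kJ/mol): B 3660, Si 3232, C 4620, Na 6910.
Overall IE_3 order: Si < B < C < Na.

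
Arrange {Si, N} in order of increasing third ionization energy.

Si, N

After 2 electrons have been removed, what remains? Si²⁺ still has 2 valence electrons; N²⁺ still has 3 valence electrons.
All are still removing valence electrons, so compare the +2 ions as you would atoms: IE_3 generally rises across a period (higher Z_eff) and falls down a group (larger shell), subject to the usual subshell exceptions.
Valence configurations: Si²⁺ [Ne]3s², N²⁺ [He]2s²2p¹.
The numbers (kJ/mol): Si 3232, N 4578.
Hence IE_3: Si < N.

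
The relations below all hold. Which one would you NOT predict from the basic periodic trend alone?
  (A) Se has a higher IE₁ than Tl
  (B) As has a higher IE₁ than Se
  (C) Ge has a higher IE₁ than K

(B)

The general trend: IE₁ increases across a period and decreases down a group.
(A) Se (period 4, group 16) vs Tl (period 6, group 13): the stated order agrees with the simple trend.
(B) As (period 4, group 15) vs Se (period 4, group 16): the stated order contradicts the simple trend.
(C) Ge (period 4, group 14) vs K (period 4, group 1): the stated order agrees with the simple trend.
The exception is (B): Se (4p⁴) ionizes more easily than half-filled As (4p³).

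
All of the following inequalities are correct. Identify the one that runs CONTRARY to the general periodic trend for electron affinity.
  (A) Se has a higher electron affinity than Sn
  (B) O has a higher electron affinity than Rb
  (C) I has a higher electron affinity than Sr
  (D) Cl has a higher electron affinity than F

The general trend: electron affinity increases across a period and decreases down a group.
(A) Se (period 4, group 16) vs Sn (period 5, group 14): the stated order agrees with the simple trend.
(B) O (period 2, group 16) vs Rb (period 5, group 1): the stated order agrees with the simple trend.
(C) I (period 5, group 17) vs Sr (period 5, group 2): the stated order agrees with the simple trend.
(D) Cl (period 3, group 17) vs F (period 2, group 17): the stated order contradicts the simple trend.
The exception is (D): F's small 2p subshell makes the incoming electron feel strong e⁻–e⁻ repulsion, so Cl actually releases more energy on gaining an electron.

(D)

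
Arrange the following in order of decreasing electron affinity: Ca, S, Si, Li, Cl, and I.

Li is in period 2, group 1; Si is in period 3, group 14; S is in period 3, group 16; Cl is in period 3, group 17; Ca is in period 4, group 2; I is in period 5, group 17.
Atoms with high Z_eff and room in the valence shell (especially the halogens) have the most exothermic electron affinities.
Neither a single period nor a single group — weigh both effects.
Li > Ca: period and group pull opposite ways; the down-group shift dominates (60 vs 2 kJ/mol).
Si > Li: the two effects oppose for this pair; the across-period effect wins (134 vs 60 kJ/mol).
S > Si: both are in period 3; the period trend gives S the larger value.
I > S: period and group pull opposite ways; the across-period shift dominates (295 vs 200 kJ/mol).
Cl > I: Cl sits above I in group 17, so the down-group effect alone puts Cl higher.
Approximate values (kJ/mol): Li 60, Si 134, S 200, Cl 349, Ca 2, I 295.
So from highest to lowest: Cl > I > S > Si > Li > Ca.

Cl, I, S, Si, Li, Ca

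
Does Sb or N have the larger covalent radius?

Sb

N is in period 2, group 15; Sb is in period 5, group 15.
Across a period the added protons contract the valence shell; down a group each new principal shell makes the atom larger.
All are in group 15, so atomic radius increases down the group.
So Sb has the larger covalent radius (Sb > N).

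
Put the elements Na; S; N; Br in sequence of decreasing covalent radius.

Across a period the added protons contract the valence shell; down a group each new principal shell makes the atom larger.
These span different periods and groups, so the two trends combine.
S > N: the two effects oppose for this pair; the down-group effect wins (103 vs 71 pm).
Br > S: the two effects oppose for this pair; the down-group effect wins (114 vs 103 pm).
Na > Br: the two effects oppose for this pair; the across-period effect wins (155 vs 114 pm).
Approximate values (pm): N 71, Na 155, S 103, Br 114.
So from largest to smallest: Na > Br > S > N.

Na > Br > S > N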